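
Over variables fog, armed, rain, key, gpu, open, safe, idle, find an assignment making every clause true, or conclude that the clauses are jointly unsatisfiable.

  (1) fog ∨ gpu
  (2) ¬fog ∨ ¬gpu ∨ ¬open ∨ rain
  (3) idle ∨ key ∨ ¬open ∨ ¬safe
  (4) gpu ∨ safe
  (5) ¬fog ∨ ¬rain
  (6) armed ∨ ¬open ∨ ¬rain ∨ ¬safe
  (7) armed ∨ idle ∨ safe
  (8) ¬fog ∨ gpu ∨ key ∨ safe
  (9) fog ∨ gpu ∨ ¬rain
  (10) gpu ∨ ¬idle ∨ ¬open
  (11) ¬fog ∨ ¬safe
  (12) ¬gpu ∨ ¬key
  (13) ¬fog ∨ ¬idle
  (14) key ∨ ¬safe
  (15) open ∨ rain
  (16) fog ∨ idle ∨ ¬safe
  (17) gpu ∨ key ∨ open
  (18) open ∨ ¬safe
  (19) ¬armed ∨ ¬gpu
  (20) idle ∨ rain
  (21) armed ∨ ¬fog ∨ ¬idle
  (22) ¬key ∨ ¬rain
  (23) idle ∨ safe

fog = False, armed = False, rain = False, key = False, gpu = True, open = True, safe = False, idle = True

Set fog = False.
  then (fog ∨ gpu) forces gpu = True.
  then (¬gpu ∨ ¬key) forces key = False.
  then (key ∨ ¬safe) forces safe = False.
  then (¬armed ∨ ¬gpu) forces armed = False.
  then (idle ∨ safe) forces idle = True.
Set rain = False.
  then (open ∨ rain) forces open = True.
All clauses satisfied.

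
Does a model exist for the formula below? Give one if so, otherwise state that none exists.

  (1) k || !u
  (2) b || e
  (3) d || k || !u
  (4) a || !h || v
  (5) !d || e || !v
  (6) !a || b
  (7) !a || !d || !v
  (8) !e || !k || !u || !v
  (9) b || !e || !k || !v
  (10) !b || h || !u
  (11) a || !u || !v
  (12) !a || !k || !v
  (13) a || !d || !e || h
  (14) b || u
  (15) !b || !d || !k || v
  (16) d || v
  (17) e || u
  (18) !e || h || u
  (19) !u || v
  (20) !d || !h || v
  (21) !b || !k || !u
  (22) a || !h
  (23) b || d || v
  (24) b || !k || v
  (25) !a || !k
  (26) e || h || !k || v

Try e = False:
  (b || e) forces b = True.
  (e || u) forces u = True.
  (k || !u) forces k = True.
  clause (!b || !k || !u) is falsified — backtrack.
So e = True.
Set h = True.
  then (a || !h) forces a = True.
  then (!a || !k) forces k = False.
  then (k || !u) forces u = False.
  then (!a || b) forces b = True.
Set v = True.
  then (!a || !d || !v) forces d = False.
All clauses satisfied.

e=T; h=T; u=F; b=T; v=T; d=F; a=T; k=F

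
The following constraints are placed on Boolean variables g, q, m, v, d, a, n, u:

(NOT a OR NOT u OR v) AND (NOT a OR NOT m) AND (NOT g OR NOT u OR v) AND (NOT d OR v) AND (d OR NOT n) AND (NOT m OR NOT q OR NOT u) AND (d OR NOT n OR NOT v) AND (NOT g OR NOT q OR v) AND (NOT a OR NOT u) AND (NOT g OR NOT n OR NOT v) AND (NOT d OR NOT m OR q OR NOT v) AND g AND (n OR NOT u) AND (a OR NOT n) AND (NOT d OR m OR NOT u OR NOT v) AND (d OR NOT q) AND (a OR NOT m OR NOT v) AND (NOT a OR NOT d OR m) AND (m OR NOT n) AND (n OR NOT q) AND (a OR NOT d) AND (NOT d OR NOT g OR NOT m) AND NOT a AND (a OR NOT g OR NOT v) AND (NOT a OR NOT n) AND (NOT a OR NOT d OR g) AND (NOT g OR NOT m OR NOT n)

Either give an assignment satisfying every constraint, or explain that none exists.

g = True; q = False; m = True; v = False; d = False; a = False; n = False; u = False

Unit clause (g) forces g = True.
Unit clause (NOT a) forces a = False.
In (a OR NOT g OR NOT v) only NOT v is left, so v = False.
In (NOT g OR NOT u OR v) only NOT u is left, so u = False.
In (NOT d OR v) only NOT d is left, so d = False.
In (d OR NOT n) only NOT n is left, so n = False.
In (NOT g OR NOT q OR v) only NOT q is left, so q = False.
Set m = True.
All clauses satisfied.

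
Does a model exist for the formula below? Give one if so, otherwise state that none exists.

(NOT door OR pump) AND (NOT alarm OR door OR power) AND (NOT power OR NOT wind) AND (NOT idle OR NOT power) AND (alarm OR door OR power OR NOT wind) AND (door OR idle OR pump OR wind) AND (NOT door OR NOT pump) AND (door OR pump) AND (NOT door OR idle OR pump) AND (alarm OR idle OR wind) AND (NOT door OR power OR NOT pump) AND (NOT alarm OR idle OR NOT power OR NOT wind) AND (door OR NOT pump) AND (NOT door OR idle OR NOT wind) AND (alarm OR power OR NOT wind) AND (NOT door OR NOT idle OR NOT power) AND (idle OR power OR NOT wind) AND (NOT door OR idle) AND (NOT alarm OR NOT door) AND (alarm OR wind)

The formula is unsatisfiable.

Case pump = True:
  (NOT door OR NOT pump) forces door = False.
  Clause (door OR NOT pump) is falsified — contradiction.
Case pump = False:
  (NOT door OR pump) forces door = False.
  Clause (door OR pump) is falsified — contradiction.
Both cases fail, so the formula is unsatisfiable.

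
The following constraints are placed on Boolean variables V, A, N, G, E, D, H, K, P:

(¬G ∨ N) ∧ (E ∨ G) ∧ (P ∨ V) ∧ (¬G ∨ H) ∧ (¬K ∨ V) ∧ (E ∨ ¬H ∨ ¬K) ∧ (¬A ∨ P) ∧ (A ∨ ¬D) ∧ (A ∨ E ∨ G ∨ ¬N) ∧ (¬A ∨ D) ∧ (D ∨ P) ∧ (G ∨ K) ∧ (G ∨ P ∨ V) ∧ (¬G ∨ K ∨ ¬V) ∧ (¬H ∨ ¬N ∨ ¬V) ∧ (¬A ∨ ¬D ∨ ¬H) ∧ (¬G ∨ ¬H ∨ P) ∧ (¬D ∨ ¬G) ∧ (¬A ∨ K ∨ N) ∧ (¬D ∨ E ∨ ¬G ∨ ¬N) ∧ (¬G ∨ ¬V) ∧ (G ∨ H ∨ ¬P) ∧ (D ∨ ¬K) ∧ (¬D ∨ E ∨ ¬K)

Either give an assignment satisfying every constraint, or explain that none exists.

V = False; A = False; N = True; G = True; E = True; D = False; H = True; K = False; P = True

Set V = False.
  then (P ∨ V) forces P = True.
  then (¬K ∨ V) forces K = False.
  then (G ∨ K) forces G = True.
  then (¬D ∨ ¬G) forces D = False.
  then (¬G ∨ N) forces N = True.
  then (¬G ∨ H) forces H = True.
  then (¬A ∨ D) forces A = False.
Set E = True.
All clauses satisfied.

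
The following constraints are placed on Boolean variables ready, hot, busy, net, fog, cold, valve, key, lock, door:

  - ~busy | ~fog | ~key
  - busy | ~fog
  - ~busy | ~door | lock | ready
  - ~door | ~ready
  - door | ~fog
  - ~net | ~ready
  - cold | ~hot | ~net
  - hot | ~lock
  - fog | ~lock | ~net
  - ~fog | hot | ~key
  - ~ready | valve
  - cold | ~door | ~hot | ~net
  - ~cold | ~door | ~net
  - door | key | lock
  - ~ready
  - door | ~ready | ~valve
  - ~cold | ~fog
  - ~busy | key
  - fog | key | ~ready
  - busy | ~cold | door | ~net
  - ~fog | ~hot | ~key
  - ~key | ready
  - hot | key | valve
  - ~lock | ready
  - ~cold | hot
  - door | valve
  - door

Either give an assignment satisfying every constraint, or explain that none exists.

Unit clause (~ready) forces ready = False.
In (~key | ready) only ~key is left, so key = False.
In (~lock | ready) only ~lock is left, so lock = False.
Unit clause (door) forces door = True.
In (~busy | ~door | lock | ready) only ~busy is left, so busy = False.
In (busy | ~fog) only ~fog is left, so fog = False.
Set hot = False.
  then (hot | key | valve) forces valve = True.
  then (~cold | hot) forces cold = False.
Set net = True.
All clauses satisfied.

ready = False, hot = False, busy = False, net = True, fog = False, cold = False, valve = True, key = False, lock = False, door = True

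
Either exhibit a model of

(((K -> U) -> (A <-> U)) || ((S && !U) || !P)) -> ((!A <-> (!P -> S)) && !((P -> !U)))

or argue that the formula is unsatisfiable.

P=T, K=T, S=T, U=T, A=F

  (((K -> U) -> (A <-> U)) || ((S && !U) || !P)) -> ((!A <-> (!P -> S)) && !((P -> !U))) = True
    ((K -> U) -> (A <-> U)) || ((S && !U) || !P) = False
      (K -> U) -> (A <-> U) = False
        K -> U = True
        A <-> U = False
      (S && !U) || !P = False
        S && !U = False
          !U = False
        !P = False
    (!A <-> (!P -> S)) && !((P -> !U)) = True
      !A <-> (!P -> S) = True
        !A = True
        !P -> S = True
          !P = False
      !((P -> !U)) = True
        P -> !U = False
          !U = False
The formula evaluates to True.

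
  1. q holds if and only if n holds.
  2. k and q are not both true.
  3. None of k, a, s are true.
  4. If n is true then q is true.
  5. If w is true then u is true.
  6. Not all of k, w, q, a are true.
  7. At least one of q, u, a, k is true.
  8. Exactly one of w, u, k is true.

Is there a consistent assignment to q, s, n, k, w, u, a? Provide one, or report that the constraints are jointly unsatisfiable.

q=F, s=F, n=F, k=F, w=F, u=T, a=F

  (1) q=F, n=F — same ✓
  (2) k=F, q=F — not both ✓
  (3) {k, a, s}: 0 true — none ✓
  (4) n=F ⇒ q: vacuous ✓
  (5) w=F ⇒ u: vacuous ✓
  (6) {k, w, q, a}: 0/4 true — not all ✓
  (7) {q, u, a, k}: 1 true — at least one ✓
  (8) {w, u, k}: 1 true — exactly one ✓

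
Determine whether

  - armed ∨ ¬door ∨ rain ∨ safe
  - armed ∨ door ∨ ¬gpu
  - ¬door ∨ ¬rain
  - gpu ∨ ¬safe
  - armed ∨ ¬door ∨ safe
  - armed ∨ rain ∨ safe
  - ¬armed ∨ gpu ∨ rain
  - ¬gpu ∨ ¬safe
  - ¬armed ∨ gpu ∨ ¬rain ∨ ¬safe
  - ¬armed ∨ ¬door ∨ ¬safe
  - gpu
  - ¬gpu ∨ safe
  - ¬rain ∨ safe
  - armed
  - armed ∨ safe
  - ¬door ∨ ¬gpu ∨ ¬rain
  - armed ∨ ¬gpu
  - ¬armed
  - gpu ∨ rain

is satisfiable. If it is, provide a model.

No satisfying assignment exists.

Case armed = True:
  Clause (¬armed) is falsified — contradiction.
Case armed = False:
  Clause (armed) is falsified — contradiction.
Both cases fail, so the formula is unsatisfiable.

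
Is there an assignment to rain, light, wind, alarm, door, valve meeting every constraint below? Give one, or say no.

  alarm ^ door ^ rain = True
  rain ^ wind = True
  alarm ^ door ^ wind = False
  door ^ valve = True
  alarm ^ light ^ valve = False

rain=F; light=F; wind=T; alarm=T; door=F; valve=T

alarm ^ door ^ rain = T ^ F ^ F = True ✓
rain ^ wind = F ^ T = True ✓
alarm ^ door ^ wind = T ^ F ^ T = False ✓
door ^ valve = F ^ T = True ✓
alarm ^ light ^ valve = T ^ F ^ T = False ✓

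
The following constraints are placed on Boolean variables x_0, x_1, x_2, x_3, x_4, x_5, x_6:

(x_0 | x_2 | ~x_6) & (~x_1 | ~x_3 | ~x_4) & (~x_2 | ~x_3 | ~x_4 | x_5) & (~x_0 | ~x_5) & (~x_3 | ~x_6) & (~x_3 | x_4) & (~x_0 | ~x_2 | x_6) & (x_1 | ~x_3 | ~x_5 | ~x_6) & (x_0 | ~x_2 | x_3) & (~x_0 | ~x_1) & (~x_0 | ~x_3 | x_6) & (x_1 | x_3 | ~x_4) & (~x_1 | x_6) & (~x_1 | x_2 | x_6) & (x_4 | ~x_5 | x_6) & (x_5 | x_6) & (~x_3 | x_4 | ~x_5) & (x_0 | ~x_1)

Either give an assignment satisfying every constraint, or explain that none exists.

x_0=F; x_1=F; x_2=T; x_3=T; x_4=T; x_5=T; x_6=F

Set x_0 = False.
  then (x_0 | ~x_1) forces x_1 = False.
Set x_2 = True.
  then (x_0 | ~x_2 | x_3) forces x_3 = True.
  then (~x_3 | ~x_6) forces x_6 = False.
  then (~x_3 | x_4) forces x_4 = True.
  then (x_5 | x_6) forces x_5 = True.
All clauses satisfied.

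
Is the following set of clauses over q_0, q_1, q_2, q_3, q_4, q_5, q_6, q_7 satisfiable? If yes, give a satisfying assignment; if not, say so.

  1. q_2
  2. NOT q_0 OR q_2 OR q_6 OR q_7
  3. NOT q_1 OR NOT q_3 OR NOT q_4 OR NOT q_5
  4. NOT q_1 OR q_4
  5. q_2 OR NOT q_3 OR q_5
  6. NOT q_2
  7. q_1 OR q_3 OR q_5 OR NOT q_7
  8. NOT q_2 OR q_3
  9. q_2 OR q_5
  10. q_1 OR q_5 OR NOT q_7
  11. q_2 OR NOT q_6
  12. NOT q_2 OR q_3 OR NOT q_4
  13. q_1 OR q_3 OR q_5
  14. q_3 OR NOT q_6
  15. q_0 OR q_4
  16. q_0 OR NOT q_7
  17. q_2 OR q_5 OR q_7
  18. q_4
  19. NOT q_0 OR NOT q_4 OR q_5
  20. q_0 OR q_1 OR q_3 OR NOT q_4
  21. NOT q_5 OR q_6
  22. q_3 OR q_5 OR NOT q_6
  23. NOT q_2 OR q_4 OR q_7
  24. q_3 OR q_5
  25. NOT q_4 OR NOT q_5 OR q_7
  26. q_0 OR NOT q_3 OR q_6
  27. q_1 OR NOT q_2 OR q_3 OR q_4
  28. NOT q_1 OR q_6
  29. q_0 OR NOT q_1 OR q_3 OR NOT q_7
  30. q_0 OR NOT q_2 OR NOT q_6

Case q_2 = True:
  Clause (NOT q_2) is falsified — contradiction.
Case q_2 = False:
  Clause (q_2) is falsified — contradiction.
Both cases fail, so the formula is unsatisfiable.

Unsatisfiable — no assignment works.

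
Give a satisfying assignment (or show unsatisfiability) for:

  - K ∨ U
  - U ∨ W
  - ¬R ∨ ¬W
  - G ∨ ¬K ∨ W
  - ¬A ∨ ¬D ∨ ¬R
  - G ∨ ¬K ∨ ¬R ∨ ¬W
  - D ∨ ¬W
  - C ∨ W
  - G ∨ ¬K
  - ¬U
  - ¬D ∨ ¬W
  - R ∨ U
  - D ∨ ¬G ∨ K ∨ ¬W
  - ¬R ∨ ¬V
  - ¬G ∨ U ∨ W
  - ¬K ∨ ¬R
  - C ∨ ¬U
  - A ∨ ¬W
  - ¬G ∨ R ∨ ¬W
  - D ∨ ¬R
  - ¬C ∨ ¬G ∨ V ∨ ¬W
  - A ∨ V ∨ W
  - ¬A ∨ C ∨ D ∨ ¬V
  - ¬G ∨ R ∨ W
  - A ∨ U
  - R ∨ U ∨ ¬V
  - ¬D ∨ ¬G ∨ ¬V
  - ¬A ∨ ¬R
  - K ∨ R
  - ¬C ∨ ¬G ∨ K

Unsatisfiable — no assignment works.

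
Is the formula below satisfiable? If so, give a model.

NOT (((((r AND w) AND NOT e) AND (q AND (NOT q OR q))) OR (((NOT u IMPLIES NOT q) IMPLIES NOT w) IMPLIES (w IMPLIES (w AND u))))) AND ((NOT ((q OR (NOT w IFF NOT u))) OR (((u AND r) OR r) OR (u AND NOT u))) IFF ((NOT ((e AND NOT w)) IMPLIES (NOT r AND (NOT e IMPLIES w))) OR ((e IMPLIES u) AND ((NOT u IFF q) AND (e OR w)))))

Case w = True: the formula simplifies to NOT ((((r AND NOT e) AND (q AND (NOT q OR q))) OR (NOT ((NOT u IMPLIES NOT q)) IMPLIES u))) AND ((NOT ((q OR u)) OR (((u AND r) OR r) OR (u AND NOT u))) IFF (NOT r OR ((e IMPLIES u) AND (NOT u IFF q)))).
  u = True: the conjunct NOT ((((r AND NOT e) AND (q AND (NOT q OR q))) OR (NOT ((NOT u IMPLIES NOT q)) IMPLIES u))) becomes NOT ((((r AND NOT e) AND (q AND (NOT q OR q))) OR True)) = False.
  u = False: simplifies to NOT ((((r AND NOT e) AND (q AND (NOT q OR q))) OR NOT q)) AND ((NOT q OR r) IFF (NOT r OR (NOT e AND q))).
    q = True: simplifies to NOT ((r AND NOT e)) AND (r IFF (NOT r OR NOT e)).
      r = True: simplifies to NOT (NOT e) AND NOT e.
        e = True: the conjunct NOT e is False.
        e = False: the conjunct NOT (NOT e) becomes NOT (NOT False) = False.
      r = False: the conjunct r IFF (NOT r OR NOT e) becomes False IFF (True OR NOT e) = False.
    q = False: the conjunct NOT ((((r AND NOT e) AND (q AND (NOT q OR q))) OR NOT q)) becomes NOT ((False OR True)) = False.
Case w = False: the conjunct NOT (((((r AND w) AND NOT e) AND (q AND (NOT q OR q))) OR (((NOT u IMPLIES NOT q) IMPLIES NOT w) IMPLIES (w IMPLIES (w AND u))))) becomes NOT ((False OR True)) = False.
Both cases fail — unsatisfiable.

Unsatisfiable — no assignment works.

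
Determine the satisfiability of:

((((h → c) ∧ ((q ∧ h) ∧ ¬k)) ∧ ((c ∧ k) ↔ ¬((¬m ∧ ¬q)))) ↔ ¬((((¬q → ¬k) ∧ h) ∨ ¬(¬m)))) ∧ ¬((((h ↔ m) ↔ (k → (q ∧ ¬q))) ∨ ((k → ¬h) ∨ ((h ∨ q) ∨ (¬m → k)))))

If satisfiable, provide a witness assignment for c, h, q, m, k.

Unsatisfiable

The conjunct ¬((((h ↔ m) ↔ (k → (q ∧ ¬q))) ∨ ((k → ¬h) ∨ ((h ∨ q) ∨ (¬m → k))))) is unsatisfiable on its own:
  h = True: this becomes ¬(((m ↔ (k → (q ∧ ¬q))) ∨ True)) = False.
  h = False: this becomes ¬(((¬m ↔ (k → (q ∧ ¬q))) ∨ True)) = False.
So the whole conjunction is unsatisfiable.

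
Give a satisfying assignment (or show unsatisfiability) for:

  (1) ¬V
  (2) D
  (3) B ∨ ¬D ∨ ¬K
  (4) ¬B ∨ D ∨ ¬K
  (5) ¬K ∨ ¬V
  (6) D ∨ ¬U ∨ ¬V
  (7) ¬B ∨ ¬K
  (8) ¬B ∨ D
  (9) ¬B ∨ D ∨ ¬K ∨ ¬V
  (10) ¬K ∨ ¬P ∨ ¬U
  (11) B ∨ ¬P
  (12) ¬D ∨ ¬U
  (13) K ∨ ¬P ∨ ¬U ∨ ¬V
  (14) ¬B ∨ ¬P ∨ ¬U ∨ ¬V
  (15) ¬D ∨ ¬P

K=F, D=T, B=T, U=F, V=F, P=F

Unit clause (¬V) forces V = False.
Unit clause (D) forces D = True.
In (¬D ∨ ¬U) only ¬U is left, so U = False.
In (¬D ∨ ¬P) only ¬P is left, so P = False.
Set K = False.
Set B = True.
All clauses satisfied.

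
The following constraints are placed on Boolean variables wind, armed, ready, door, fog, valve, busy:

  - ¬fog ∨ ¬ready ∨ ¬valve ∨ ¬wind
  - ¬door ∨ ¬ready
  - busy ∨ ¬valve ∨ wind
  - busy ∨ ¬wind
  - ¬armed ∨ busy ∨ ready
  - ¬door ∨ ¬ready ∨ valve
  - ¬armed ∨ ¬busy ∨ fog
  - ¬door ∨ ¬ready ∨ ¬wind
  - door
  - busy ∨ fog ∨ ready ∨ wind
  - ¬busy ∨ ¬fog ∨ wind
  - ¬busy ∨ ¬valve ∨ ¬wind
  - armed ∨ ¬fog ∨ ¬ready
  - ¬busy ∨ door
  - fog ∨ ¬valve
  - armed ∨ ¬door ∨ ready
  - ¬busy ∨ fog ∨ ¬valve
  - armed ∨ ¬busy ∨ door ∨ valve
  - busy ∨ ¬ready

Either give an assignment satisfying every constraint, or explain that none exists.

wind: True, armed: True, ready: False, door: True, fog: True, valve: False, busy: True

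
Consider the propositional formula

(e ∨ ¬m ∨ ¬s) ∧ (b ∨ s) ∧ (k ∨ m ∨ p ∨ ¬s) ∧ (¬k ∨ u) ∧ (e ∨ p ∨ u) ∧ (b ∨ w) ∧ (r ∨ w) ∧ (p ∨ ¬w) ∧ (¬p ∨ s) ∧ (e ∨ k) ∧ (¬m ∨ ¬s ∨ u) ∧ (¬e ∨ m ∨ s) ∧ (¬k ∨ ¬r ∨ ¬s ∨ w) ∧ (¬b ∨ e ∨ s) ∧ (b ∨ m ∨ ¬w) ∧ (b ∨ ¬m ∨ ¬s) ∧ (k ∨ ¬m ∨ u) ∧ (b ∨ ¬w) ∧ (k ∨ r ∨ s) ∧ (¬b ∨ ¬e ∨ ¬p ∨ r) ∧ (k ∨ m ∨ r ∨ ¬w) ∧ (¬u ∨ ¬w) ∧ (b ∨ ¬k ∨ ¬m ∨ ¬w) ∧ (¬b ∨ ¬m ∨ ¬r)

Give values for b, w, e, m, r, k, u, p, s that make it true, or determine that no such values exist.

b=T, w=F, e=T, m=F, r=T, k=F, u=F, p=T, s=T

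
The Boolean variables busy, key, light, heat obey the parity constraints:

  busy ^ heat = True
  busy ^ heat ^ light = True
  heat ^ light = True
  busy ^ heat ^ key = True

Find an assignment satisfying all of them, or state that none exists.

busy=F; key=F; light=F; heat=T

busy ^ heat = F ^ T = True ✓
busy ^ heat ^ light = F ^ T ^ F = True ✓
heat ^ light = T ^ F = True ✓
busy ^ heat ^ key = F ^ T ^ F = True ✓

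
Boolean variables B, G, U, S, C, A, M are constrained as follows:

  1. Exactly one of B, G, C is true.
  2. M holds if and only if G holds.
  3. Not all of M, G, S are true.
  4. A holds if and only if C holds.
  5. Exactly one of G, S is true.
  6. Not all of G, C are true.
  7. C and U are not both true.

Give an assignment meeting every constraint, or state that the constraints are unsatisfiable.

B = False, G = True, U = True, S = False, C = False, A = False, M = True

  (1) {B, G, C}: 1 true — exactly one ✓
  (2) M=T, G=T — same ✓
  (3) {M, G, S}: 2/3 true — not all ✓
  (4) A=F, C=F — same ✓
  (5) {G, S}: 1 true — exactly one ✓
  (6) {G, C}: 1/2 true — not all ✓
  (7) C=F, U=T — not both ✓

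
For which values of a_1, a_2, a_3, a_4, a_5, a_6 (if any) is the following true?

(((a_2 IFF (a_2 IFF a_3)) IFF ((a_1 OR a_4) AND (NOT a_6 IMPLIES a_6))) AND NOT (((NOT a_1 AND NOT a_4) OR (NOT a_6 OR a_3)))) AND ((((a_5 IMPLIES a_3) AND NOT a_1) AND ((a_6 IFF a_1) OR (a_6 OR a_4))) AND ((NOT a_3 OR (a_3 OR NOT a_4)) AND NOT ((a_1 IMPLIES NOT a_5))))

No satisfying assignment exists.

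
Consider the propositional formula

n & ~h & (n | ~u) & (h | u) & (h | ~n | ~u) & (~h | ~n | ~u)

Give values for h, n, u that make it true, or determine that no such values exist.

Case h = True:
  Clause (~h) is falsified — contradiction.
Case h = False:
  (n) forces n = True.
  (h | u) forces u = True.
  Clause (h | ~n | ~u) is falsified — contradiction.
Both cases fail, so the formula is unsatisfiable.

The formula is unsatisfiable.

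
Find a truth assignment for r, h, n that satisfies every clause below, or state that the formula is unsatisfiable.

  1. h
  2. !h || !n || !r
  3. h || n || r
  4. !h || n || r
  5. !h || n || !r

Unit clause (h) forces h = True.
Try r = True:
  (!h || !n || !r) forces n = False.
  clause (!h || n || !r) is falsified — backtrack.
So r = False.
  then (!h || n || r) forces n = True.
Check each clause:
  (h): h holds.
  (!h || !n || !r): !r holds.
  (h || n || r): h holds.
  (!h || n || r): n holds.
  (!h || n || !r): n holds.
All clauses satisfied.

r=F; h=T; n=T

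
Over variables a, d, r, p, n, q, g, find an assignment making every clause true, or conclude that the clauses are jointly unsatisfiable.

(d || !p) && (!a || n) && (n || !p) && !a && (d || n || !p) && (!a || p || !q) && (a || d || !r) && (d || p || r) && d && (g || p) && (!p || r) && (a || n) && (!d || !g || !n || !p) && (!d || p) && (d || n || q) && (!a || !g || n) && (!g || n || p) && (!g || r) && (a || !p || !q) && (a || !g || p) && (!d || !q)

a = False, d = True, r = True, p = True, n = True, q = False, g = False

Unit clause (!a) forces a = False.
Unit clause (d) forces d = True.
In (a || n) only n is left, so n = True.
In (!d || p) only p is left, so p = True.
In (a || !p || !q) only !q is left, so q = False.
In (!p || r) only r is left, so r = True.
In (!d || !g || !n || !p) only !g is left, so g = False.
All clauses satisfied.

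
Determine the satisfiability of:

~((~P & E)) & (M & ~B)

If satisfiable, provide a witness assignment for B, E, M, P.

B = False; E = False; M = True; P = True

  ~((~P & E)) = True
    ~P & E = False
      ~P = False
  M & ~B = True
    ~B = True
Both conjuncts True, so the formula holds.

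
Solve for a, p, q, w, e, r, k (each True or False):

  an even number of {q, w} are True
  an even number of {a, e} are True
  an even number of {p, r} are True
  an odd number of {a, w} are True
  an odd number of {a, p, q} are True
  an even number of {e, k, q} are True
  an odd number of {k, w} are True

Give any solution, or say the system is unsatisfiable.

a: True; p: False; q: False; w: False; e: True; r: False; k: True

{q, w}: 0 true → even ✓
{a, e}: 2 true → even ✓
{p, r}: 0 true → even ✓
{a, w}: 1 true → odd ✓
{a, p, q}: 1 true → odd ✓
{e, k, q}: 2 true → even ✓
{k, w}: 1 true → odd ✓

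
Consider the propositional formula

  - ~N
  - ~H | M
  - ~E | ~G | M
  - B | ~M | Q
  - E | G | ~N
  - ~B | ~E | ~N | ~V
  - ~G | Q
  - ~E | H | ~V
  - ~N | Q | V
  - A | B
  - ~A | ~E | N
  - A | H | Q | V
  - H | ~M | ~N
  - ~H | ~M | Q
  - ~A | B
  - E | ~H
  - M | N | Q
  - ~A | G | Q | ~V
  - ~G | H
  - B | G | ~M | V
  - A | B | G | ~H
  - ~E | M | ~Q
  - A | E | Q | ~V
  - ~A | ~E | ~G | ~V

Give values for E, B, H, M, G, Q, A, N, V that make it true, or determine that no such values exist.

Unit clause (~N) forces N = False.
Set E = True.
  then (~A | ~E | N) forces A = False.
  then (A | B) forces B = True.
Set H = True.
  then (~H | M) forces M = True.
  then (~H | ~M | Q) forces Q = True.
Set G = True.
Set V = False.
All clauses satisfied.

E=T, B=T, H=T, M=T, G=T, Q=T, A=F, N=F, V=F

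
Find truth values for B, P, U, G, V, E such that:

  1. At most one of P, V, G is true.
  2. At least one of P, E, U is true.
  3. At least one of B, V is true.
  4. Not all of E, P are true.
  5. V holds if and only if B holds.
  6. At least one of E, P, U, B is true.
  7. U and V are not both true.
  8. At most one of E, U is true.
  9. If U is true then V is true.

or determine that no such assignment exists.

B=T; P=F; U=F; G=F; V=T; E=T

  (1) {P, V, G}: 1 true — at most one ✓
  (2) {P, E, U}: 1 true — at least one ✓
  (3) {B, V}: 2 true — at least one ✓
  (4) {E, P}: 1/2 true — not all ✓
  (5) V=T, B=T — same ✓
  (6) {E, P, U, B}: 2 true — at least one ✓
  (7) U=F, V=T — not both ✓
  (8) {E, U}: 1 true — at most one ✓
  (9) U=F ⇒ V: vacuous ✓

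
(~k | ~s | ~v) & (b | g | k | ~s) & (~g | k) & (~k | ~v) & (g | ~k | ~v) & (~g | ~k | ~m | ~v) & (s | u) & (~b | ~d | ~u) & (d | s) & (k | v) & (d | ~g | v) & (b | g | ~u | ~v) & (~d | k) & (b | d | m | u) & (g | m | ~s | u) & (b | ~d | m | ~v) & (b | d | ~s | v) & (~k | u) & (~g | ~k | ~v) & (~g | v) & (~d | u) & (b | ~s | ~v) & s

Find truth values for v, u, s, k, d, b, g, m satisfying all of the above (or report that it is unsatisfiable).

Unit clause (s) forces s = True.
Set v = False.
  then (k | v) forces k = True.
  then (~k | u) forces u = True.
  then (~g | v) forces g = False.
Set d = False.
  then (b | d | ~s | v) forces b = True.
Set m = True.
All clauses satisfied.

v = False, u = True, s = True, k = True, d = False, b = True, g = False, m = True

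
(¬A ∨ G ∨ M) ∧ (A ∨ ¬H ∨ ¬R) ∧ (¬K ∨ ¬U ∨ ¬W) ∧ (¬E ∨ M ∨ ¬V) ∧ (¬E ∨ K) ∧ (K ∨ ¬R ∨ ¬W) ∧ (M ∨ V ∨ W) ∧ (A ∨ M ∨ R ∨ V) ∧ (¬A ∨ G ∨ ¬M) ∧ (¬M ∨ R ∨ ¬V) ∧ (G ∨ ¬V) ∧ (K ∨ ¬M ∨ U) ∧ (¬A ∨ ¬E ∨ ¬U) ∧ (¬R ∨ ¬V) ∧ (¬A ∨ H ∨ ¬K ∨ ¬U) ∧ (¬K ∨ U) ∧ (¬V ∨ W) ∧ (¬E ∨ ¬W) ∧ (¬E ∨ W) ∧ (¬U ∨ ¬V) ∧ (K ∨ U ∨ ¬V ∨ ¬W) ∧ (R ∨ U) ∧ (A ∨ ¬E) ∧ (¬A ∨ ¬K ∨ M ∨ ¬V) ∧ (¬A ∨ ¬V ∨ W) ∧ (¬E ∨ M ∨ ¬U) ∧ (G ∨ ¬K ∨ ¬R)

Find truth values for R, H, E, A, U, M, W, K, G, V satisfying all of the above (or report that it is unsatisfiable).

R = False, H = True, E = False, A = False, U = True, M = True, W = True, K = False, G = True, V = False

Set R = False.
  then (R ∨ U) forces U = True.
  then (¬U ∨ ¬V) forces V = False.
Set H = True.
Try E = True:
  (¬E ∨ K) forces K = True.
  (¬K ∨ ¬U ∨ ¬W) forces W = False.
  clause (¬E ∨ W) is falsified — backtrack.
So E = False.
Set A = False.
  then (A ∨ M ∨ R ∨ V) forces M = True.
Set W = True.
  then (¬K ∨ ¬U ∨ ¬W) forces K = False.
Set G = True.
All clauses satisfied.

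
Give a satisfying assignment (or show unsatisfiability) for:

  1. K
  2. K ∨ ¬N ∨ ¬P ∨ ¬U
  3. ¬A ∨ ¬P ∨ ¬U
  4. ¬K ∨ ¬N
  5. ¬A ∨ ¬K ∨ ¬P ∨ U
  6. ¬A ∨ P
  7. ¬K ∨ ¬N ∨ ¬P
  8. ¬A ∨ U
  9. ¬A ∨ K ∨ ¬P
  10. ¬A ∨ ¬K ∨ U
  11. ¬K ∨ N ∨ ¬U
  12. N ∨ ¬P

N = False; P = False; A = False; K = True; U = False

Unit clause (K) forces K = True.
In (¬K ∨ ¬N) only ¬N is left, so N = False.
In (¬K ∨ N ∨ ¬U) only ¬U is left, so U = False.
In (N ∨ ¬P) only ¬P is left, so P = False.
In (¬A ∨ P) only ¬A is left, so A = False.
All clauses satisfied.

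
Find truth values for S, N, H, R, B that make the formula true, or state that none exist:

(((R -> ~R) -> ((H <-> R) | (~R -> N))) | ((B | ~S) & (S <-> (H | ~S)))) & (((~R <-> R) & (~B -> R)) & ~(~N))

The conjunct ~R <-> R is unsatisfiable on its own:
  R=F: evaluates to False.
  R=T: evaluates to False.
So the whole conjunction is unsatisfiable.

The formula is unsatisfiable.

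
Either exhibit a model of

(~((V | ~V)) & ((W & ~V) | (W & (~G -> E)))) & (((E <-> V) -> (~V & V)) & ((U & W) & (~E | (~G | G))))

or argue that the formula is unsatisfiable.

The conjunct ~((V | ~V)) is unsatisfiable on its own:
  V=F: evaluates to False.
  V=T: evaluates to False.
So the whole conjunction is unsatisfiable.

No satisfying assignment exists.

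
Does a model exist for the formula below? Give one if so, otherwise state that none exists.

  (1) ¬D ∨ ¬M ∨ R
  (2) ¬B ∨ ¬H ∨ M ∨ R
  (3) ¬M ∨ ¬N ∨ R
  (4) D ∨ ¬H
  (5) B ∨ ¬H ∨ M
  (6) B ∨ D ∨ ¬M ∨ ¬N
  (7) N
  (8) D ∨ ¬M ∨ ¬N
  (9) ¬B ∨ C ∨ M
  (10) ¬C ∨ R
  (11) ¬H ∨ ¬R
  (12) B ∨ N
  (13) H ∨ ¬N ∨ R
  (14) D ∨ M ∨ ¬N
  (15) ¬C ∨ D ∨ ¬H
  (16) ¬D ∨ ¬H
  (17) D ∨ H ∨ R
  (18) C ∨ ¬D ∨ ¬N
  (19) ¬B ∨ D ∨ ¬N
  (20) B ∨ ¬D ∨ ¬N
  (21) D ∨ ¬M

Unit clause (N) forces N = True.
Set M = False.
  then (D ∨ M ∨ ¬N) forces D = True.
  then (¬D ∨ ¬H) forces H = False.
  then (C ∨ ¬D ∨ ¬N) forces C = True.
  then (B ∨ ¬D ∨ ¬N) forces B = True.
  then (¬C ∨ R) forces R = True.
All clauses satisfied.

M=F; N=T; R=T; D=T; B=T; C=T; H=F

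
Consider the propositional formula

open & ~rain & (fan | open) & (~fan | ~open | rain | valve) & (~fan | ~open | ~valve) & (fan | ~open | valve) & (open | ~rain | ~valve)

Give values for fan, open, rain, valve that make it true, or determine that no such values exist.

Unit clause (open) forces open = True.
Unit clause (~rain) forces rain = False.
Set fan = False.
  then (fan | ~open | valve) forces valve = True.
Check each clause:
  (open): open holds.
  (~rain): ~rain holds.
  (fan | open): open holds.
  (~fan | ~open | rain | valve): ~fan holds.
  (~fan | ~open | ~valve): ~fan holds.
  (fan | ~open | valve): valve holds.
  (open | ~rain | ~valve): open holds.
All clauses satisfied.

fan = False, open = True, rain = False, valve = True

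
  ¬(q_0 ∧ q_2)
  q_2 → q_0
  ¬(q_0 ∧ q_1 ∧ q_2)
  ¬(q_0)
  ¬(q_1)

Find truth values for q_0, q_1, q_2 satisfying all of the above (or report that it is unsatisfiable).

q_0: False, q_1: False, q_2: False

Unit clause (¬q_1) forces q_1 = False.
Unit clause (¬q_0) forces q_0 = False.
In (q_0 ∨ ¬q_2) only ¬q_2 is left, so q_2 = False.
Check each clause:
  (¬q_1): ¬q_1 holds.
  (¬q_0): ¬q_0 holds.
  (q_0 ∨ ¬q_2): ¬q_2 holds.
  (¬q_0 ∨ ¬q_1 ∨ ¬q_2): ¬q_0 holds.
  (¬q_0 ∨ ¬q_2): ¬q_0 holds.
All clauses satisfied.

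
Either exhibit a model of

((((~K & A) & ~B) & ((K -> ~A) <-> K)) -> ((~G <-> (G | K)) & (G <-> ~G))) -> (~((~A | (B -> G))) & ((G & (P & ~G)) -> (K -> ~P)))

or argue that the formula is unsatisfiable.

B = True, A = True, G = False, K = True, P = True

  ((((~K & A) & ~B) & ((K -> ~A) <-> K)) -> ((~G <-> (G | K)) & (G <-> ~G))) -> (~((~A | (B -> G))) & ((G & (P & ~G)) -> (K -> ~P))) = True
    (((~K & A) & ~B) & ((K -> ~A) <-> K)) -> ((~G <-> (G | K)) & (G <-> ~G)) = True
      ((~K & A) & ~B) & ((K -> ~A) <-> K) = False
        (~K & A) & ~B = False
          ~K & A = False
            ~K = False
          ~B = False
        (K -> ~A) <-> K = False
          K -> ~A = False
            ~A = False
      (~G <-> (G | K)) & (G <-> ~G) = False
        ~G <-> (G | K) = True
          ~G = True
          G | K = True
        G <-> ~G = False
          ~G = True
    ~((~A | (B -> G))) & ((G & (P & ~G)) -> (K -> ~P)) = True
      ~((~A | (B -> G))) = True
        ~A | (B -> G) = False
          ~A = False
          B -> G = False
      (G & (P & ~G)) -> (K -> ~P) = True
        G & (P & ~G) = False
          P & ~G = True
            ~G = True
        K -> ~P = False
          ~P = False
The formula evaluates to True.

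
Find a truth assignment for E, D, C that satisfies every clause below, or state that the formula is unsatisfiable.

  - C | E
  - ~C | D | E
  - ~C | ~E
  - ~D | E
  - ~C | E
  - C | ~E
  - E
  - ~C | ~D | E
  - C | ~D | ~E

No satisfying assignment exists.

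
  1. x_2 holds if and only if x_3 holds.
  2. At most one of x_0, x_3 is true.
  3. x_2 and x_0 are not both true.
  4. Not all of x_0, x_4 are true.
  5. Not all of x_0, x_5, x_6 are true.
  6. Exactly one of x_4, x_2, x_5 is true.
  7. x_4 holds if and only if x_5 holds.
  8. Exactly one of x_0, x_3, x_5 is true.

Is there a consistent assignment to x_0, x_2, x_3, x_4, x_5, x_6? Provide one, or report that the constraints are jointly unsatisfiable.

x_0 = False, x_2 = True, x_3 = True, x_4 = False, x_5 = False, x_6 = True

  (1) x_2=T, x_3=T — same ✓
  (2) {x_0, x_3}: 1 true — at most one ✓
  (3) x_2=T, x_0=F — not both ✓
  (4) {x_0, x_4}: 0/2 true — not all ✓
  (5) {x_0, x_5, x_6}: 1/3 true — not all ✓
  (6) {x_4, x_2, x_5}: 1 true — exactly one ✓
  (7) x_4=F, x_5=F — same ✓
  (8) {x_0, x_3, x_5}: 1 true — exactly one ✓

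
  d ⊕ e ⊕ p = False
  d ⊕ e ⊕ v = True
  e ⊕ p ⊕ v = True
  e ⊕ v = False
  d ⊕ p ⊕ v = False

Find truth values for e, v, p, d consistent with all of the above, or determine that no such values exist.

e: False, v: False, p: True, d: True

d ⊕ e ⊕ p = T ⊕ F ⊕ T = False ✓
d ⊕ e ⊕ v = T ⊕ F ⊕ F = True ✓
e ⊕ p ⊕ v = F ⊕ T ⊕ F = True ✓
e ⊕ v = F ⊕ F = False ✓
d ⊕ p ⊕ v = T ⊕ T ⊕ F = False ✓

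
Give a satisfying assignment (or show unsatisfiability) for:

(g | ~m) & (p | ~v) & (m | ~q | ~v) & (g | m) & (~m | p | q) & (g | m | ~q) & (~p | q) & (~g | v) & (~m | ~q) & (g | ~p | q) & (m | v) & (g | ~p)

Unsatisfiable — no assignment works.

Case q = True:
  (~m | ~q) forces m = False.
  (m | ~q | ~v) forces v = False.
  Clause (m | v) is falsified — contradiction.
Case q = False:
  (~p | q) forces p = False.
  (p | ~v) forces v = False.
  (~m | p | q) forces m = False.
  Clause (m | v) is falsified — contradiction.
Both cases fail, so the formula is unsatisfiable.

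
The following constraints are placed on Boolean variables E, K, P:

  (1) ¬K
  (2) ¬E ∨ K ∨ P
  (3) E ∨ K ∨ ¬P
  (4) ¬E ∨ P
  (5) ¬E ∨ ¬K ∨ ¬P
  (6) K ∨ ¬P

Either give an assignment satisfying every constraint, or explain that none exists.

E: False; K: False; P: False

Unit clause (¬K) forces K = False.
In (K ∨ ¬P) only ¬P is left, so P = False.
In (¬E ∨ K ∨ P) only ¬E is left, so E = False.
Check each clause:
  (¬K): ¬K holds.
  (¬E ∨ K ∨ P): ¬E holds.
  (E ∨ K ∨ ¬P): ¬P holds.
  (¬E ∨ P): ¬E holds.
  (¬E ∨ ¬K ∨ ¬P): ¬E holds.
  (K ∨ ¬P): ¬P holds.
All clauses satisfied.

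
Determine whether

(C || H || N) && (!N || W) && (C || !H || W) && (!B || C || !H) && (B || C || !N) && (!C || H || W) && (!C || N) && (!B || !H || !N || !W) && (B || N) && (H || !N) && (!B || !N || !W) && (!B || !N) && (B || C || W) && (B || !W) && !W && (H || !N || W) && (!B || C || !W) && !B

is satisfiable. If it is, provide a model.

Case B = True:
  Clause (!B) is falsified — contradiction.
Case B = False:
  (B || N) forces N = True.
  (!N || W) forces W = True.
  Clause (B || !W) is falsified — contradiction.
Both cases fail, so the formula is unsatisfiable.

UNSATISFIABLE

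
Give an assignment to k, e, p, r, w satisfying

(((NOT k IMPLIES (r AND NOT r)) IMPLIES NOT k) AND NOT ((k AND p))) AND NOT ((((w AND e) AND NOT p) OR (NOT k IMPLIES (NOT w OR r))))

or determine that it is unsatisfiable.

k = False; e = True; p = True; r = False; w = True

  ((NOT k IMPLIES (r AND NOT r)) IMPLIES NOT k) AND NOT ((k AND p)) = True
    (NOT k IMPLIES (r AND NOT r)) IMPLIES NOT k = True
      NOT k IMPLIES (r AND NOT r) = False
        NOT k = True
        r AND NOT r = False
          NOT r = True
      NOT k = True
    NOT ((k AND p)) = True
      k AND p = False
  NOT ((((w AND e) AND NOT p) OR (NOT k IMPLIES (NOT w OR r)))) = True
    ((w AND e) AND NOT p) OR (NOT k IMPLIES (NOT w OR r)) = False
      (w AND e) AND NOT p = False
        w AND e = True
        NOT p = False
      NOT k IMPLIES (NOT w OR r) = False
        NOT k = True
        NOT w OR r = False
          NOT w = False
Both conjuncts True, so the formula holds.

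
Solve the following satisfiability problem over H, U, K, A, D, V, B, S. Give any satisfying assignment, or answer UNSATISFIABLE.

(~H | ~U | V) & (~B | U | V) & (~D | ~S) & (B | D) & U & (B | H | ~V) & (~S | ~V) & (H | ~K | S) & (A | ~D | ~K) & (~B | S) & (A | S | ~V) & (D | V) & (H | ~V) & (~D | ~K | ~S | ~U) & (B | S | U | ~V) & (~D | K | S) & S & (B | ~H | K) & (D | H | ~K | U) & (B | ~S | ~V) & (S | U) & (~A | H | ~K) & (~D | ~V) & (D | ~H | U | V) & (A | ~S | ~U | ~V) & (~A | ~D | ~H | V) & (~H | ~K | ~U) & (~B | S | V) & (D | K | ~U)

Unsatisfiable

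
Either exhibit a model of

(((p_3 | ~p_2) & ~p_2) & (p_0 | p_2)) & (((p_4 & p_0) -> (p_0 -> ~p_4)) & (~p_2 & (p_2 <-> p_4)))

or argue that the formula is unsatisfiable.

p_0 = True; p_2 = False; p_3 = True; p_4 = False

  ((p_3 | ~p_2) & ~p_2) & (p_0 | p_2) = True
    (p_3 | ~p_2) & ~p_2 = True
      p_3 | ~p_2 = True
        ~p_2 = True
      ~p_2 = True
    p_0 | p_2 = True
  ((p_4 & p_0) -> (p_0 -> ~p_4)) & (~p_2 & (p_2 <-> p_4)) = True
    (p_4 & p_0) -> (p_0 -> ~p_4) = True
      p_4 & p_0 = False
      p_0 -> ~p_4 = True
        ~p_4 = True
    ~p_2 & (p_2 <-> p_4) = True
      ~p_2 = True
      p_2 <-> p_4 = True
Both conjuncts True, so the formula holds.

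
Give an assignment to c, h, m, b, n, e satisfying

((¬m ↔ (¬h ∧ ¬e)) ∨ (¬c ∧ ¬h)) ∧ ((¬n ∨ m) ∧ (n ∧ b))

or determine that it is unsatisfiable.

c = True; h = True; m = True; b = True; n = True; e = True

  (¬m ↔ (¬h ∧ ¬e)) ∨ (¬c ∧ ¬h) = True
    ¬m ↔ (¬h ∧ ¬e) = True
      ¬m = False
      ¬h ∧ ¬e = False
        ¬h = False
        ¬e = False
    ¬c ∧ ¬h = False
      ¬c = False
      ¬h = False
  (¬n ∨ m) ∧ (n ∧ b) = True
    ¬n ∨ m = True
      ¬n = False
    n ∧ b = True
Both conjuncts True, so the formula holds.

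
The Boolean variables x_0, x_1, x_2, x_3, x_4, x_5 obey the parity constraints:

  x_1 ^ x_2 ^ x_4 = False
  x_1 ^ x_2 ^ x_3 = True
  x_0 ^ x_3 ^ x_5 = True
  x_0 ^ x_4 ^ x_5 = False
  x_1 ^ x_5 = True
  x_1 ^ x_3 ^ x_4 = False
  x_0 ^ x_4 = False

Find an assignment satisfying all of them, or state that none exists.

x_0 = False, x_1 = True, x_2 = True, x_3 = True, x_4 = False, x_5 = False

x_1 ^ x_2 ^ x_4 = T ^ T ^ F = False ✓
x_1 ^ x_2 ^ x_3 = T ^ T ^ T = True ✓
x_0 ^ x_3 ^ x_5 = F ^ T ^ F = True ✓
x_0 ^ x_4 ^ x_5 = F ^ F ^ F = False ✓
x_1 ^ x_5 = T ^ F = True ✓
x_1 ^ x_3 ^ x_4 = T ^ T ^ F = False ✓
x_0 ^ x_4 = F ^ F = False ✓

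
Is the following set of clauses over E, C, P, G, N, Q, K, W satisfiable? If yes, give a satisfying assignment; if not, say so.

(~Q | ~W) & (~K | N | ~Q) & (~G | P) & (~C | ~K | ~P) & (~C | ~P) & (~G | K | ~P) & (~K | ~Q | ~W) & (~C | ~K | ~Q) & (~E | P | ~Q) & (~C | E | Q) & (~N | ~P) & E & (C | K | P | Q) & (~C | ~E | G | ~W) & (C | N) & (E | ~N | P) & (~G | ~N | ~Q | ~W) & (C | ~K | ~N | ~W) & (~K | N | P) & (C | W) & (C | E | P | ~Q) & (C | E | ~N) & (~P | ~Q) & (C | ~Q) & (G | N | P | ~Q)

E: True, C: True, P: False, G: False, N: False, Q: False, K: False, W: False

Unit clause (E) forces E = True.
Set C = True.
  then (~C | ~P) forces P = False.
  then (~E | P | ~Q) forces Q = False.
  then (~G | P) forces G = False.
  then (~C | ~E | G | ~W) forces W = False.
Set N = False.
  then (~K | N | P) forces K = False.
All clauses satisfied.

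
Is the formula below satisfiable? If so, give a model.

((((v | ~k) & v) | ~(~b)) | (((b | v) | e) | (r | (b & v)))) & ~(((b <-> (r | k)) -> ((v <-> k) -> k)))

b: False, k: False, v: False, r: False, e: True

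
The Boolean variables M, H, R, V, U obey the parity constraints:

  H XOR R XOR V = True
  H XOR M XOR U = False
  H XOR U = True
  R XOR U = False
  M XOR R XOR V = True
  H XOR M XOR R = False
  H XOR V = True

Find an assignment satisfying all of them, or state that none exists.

M=T, H=T, R=F, V=F, U=F

H XOR R XOR V = T XOR F XOR F = True ✓
H XOR M XOR U = T XOR T XOR F = False ✓
H XOR U = T XOR F = True ✓
R XOR U = F XOR F = False ✓
M XOR R XOR V = T XOR F XOR F = True ✓
H XOR M XOR R = T XOR T XOR F = False ✓
H XOR V = T XOR F = True ✓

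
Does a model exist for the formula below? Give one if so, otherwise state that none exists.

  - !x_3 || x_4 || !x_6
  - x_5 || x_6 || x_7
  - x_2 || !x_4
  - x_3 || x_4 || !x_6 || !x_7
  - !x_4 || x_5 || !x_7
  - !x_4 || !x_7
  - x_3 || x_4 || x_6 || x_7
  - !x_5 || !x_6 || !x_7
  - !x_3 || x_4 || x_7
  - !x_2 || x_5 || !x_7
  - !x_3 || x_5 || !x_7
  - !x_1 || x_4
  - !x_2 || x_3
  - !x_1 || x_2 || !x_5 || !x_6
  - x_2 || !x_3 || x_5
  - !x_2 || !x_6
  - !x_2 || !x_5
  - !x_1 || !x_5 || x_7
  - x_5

x_1 = False, x_2 = False, x_3 = False, x_4 = False, x_5 = True, x_6 = False, x_7 = True

Unit clause (x_5) forces x_5 = True.
In (!x_2 || !x_5) only !x_2 is left, so x_2 = False.
In (x_2 || !x_4) only !x_4 is left, so x_4 = False.
In (!x_1 || x_4) only !x_1 is left, so x_1 = False.
Set x_3 = False.
Set x_6 = False.
  then (x_3 || x_4 || x_6 || x_7) forces x_7 = True.
All clauses satisfied.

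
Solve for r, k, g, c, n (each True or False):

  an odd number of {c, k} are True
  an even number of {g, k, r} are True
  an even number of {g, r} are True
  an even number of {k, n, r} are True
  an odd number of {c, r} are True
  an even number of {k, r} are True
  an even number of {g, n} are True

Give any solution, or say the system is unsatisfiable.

r=F, k=F, g=F, c=T, n=F

{c, k}: 1 true → odd ✓
{g, k, r}: 0 true → even ✓
{g, r}: 0 true → even ✓
{k, n, r}: 0 true → even ✓
{c, r}: 1 true → odd ✓
{k, r}: 0 true → even ✓
{g, n}: 0 true → even ✓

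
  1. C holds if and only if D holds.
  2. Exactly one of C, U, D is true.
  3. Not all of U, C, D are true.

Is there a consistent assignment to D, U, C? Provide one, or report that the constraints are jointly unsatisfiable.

D = False, U = True, C = False

  (1) C=F, D=F — same ✓
  (2) {C, U, D}: 1 true — exactly one ✓
  (3) {U, C, D}: 1/3 true — not all ✓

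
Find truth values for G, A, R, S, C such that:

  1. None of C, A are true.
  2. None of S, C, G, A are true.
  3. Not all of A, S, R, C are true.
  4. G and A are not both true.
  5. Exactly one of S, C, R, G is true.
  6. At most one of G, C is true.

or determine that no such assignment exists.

G=F, A=F, R=T, S=F, C=F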